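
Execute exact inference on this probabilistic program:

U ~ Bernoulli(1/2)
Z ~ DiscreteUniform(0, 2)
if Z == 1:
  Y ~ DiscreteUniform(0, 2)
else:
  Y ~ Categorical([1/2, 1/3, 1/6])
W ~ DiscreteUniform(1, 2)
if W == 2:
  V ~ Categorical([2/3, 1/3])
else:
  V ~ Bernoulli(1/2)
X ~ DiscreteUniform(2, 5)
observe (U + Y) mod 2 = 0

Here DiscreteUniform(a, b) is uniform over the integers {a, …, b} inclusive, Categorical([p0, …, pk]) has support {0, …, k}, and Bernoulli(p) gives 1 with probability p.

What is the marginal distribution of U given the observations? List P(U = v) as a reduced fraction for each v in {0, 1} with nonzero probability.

P(U=0) = 2/3, P(U=1) = 1/3

Enumerate traces; 144 have nonzero weight after conditioning:
  (U=0, Z=0, Y=0, W=1, V=0, X=2) weight 1/192
  (U=0, Z=0, Y=0, W=1, V=0, X=3) weight 1/192
  (U=0, Z=0, Y=0, W=1, V=0, X=4) weight 1/192
  (U=0, Z=0, Y=0, W=1, V=0, X=5) weight 1/192
  (U=0, Z=0, Y=0, W=1, V=1, X=2) weight 1/192
  (U=0, Z=0, Y=0, W=1, V=1, X=3) weight 1/192
  (U=0, Z=0, Y=0, W=1, V=1, X=4) weight 1/192
  (U=0, Z=0, Y=0, W=1, V=1, X=5) weight 1/192
  (U=1, Z=0, Y=1, W=1, V=0, X=2) weight 1/288
  … 135 more
Group by U:
  weight(U=0) = 1/3
  weight(U=1) = 1/6
Total weight = 1/3 + 1/6 = 1/2
P(U=0 | obs) = 1/3 / 1/2 = 2/3
P(U=1 | obs) = 1/6 / 1/2 = 1/3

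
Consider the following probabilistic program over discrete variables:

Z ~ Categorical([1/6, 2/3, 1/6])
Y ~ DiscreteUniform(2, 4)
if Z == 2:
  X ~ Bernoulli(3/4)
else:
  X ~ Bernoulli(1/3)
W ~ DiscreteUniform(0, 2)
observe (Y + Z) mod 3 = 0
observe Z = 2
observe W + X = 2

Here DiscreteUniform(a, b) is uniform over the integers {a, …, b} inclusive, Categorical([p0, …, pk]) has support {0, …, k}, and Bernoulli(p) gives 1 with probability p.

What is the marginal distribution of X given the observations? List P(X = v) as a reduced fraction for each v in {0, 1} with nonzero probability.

Enumerate traces; 2 have nonzero weight after conditioning:
  (Z=2, Y=4, X=0, W=2) weight 1/216
  (Z=2, Y=4, X=1, W=1) weight 1/72
Group by X:
  weight(X=0) = 1/216
  weight(X=1) = 1/72
Total weight = 1/216 + 1/72 = 1/54
P(X=0 | obs) = 1/216 / 1/54 = 1/4
P(X=1 | obs) = 1/72 / 1/54 = 3/4

P(X=0) = 1/4, P(X=1) = 3/4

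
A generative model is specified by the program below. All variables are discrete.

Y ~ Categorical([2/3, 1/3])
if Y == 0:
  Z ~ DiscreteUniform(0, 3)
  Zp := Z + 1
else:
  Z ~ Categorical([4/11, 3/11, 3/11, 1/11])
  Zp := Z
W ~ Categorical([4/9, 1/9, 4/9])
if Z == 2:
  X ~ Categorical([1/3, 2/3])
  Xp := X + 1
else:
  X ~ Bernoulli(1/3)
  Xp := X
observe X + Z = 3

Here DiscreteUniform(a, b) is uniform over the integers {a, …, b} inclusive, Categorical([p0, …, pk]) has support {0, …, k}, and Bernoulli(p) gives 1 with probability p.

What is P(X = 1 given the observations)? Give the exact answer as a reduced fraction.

Enumerate traces; 12 have nonzero weight after conditioning:
  (Y=0, Z=2, W=0, X=1) weight 4/81
  (Y=0, Z=2, W=1, X=1) weight 1/81
  (Y=0, Z=2, W=2, X=1) weight 4/81
  (Y=0, Z=3, W=0, X=0) weight 4/81
  (Y=0, Z=3, W=1, X=0) weight 1/81
  (Y=0, Z=3, W=2, X=0) weight 4/81
  (Y=1, Z=2, W=0, X=1) weight 8/297
  (Y=1, Z=2, W=1, X=1) weight 2/297
  … 4 more
Group by X:
  weight(X=0) = 13/99
  weight(X=1) = 17/99
Total weight = 13/99 + 17/99 = 10/33
P(X=0 | obs) = 13/99 / 10/33 = 13/30
P(X=1 | obs) = 17/99 / 10/33 = 17/30

P(X = 1 | obs) = 17/30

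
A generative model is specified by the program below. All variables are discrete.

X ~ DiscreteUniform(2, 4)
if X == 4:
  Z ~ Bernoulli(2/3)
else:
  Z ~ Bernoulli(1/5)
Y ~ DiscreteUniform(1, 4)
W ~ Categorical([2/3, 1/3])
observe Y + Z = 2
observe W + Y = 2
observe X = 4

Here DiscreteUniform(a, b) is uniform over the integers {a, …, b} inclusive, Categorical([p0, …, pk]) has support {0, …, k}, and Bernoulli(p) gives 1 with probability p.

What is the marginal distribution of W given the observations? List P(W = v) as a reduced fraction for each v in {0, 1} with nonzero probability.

Enumerate traces; 2 have nonzero weight after conditioning:
  (X=4, Z=0, Y=2, W=0) weight 1/54
  (X=4, Z=1, Y=1, W=1) weight 1/54
Group by W:
  weight(W=0) = 1/54
  weight(W=1) = 1/54
Total weight = 1/54 + 1/54 = 1/27
P(W=0 | obs) = 1/54 / 1/27 = 1/2
P(W=1 | obs) = 1/54 / 1/27 = 1/2

P(W=0) = 1/2, P(W=1) = 1/2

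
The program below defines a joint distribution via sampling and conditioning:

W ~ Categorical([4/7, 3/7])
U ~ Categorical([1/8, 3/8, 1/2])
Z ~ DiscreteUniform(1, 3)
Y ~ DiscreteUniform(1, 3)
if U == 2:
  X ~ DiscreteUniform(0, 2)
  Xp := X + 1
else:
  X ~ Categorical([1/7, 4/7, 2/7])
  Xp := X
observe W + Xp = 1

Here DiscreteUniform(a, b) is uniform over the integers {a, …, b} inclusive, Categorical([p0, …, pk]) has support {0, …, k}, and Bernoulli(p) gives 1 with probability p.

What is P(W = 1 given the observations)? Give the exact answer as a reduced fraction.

P(W = 1 | obs) = 9/85

Enumerate traces; 45 have nonzero weight after conditioning:
  (W=0, U=0, Z=1, Y=1, X=1) weight 2/441
  (W=0, U=0, Z=1, Y=2, X=1) weight 2/441
  (W=0, U=0, Z=1, Y=3, X=1) weight 2/441
  (W=0, U=0, Z=2, Y=1, X=1) weight 2/441
  (W=0, U=0, Z=2, Y=2, X=1) weight 2/441
  (W=0, U=0, Z=2, Y=3, X=1) weight 2/441
  (W=0, U=0, Z=3, Y=1, X=1) weight 2/441
  (W=0, U=0, Z=3, Y=2, X=1) weight 2/441
  (W=1, U=0, Z=1, Y=1, X=0) weight 1/1176
  … 36 more
Group by W:
  weight(W=0) = 38/147
  weight(W=1) = 3/98
Total weight = 38/147 + 3/98 = 85/294
P(W=0 | obs) = 38/147 / 85/294 = 76/85
P(W=1 | obs) = 3/98 / 85/294 = 9/85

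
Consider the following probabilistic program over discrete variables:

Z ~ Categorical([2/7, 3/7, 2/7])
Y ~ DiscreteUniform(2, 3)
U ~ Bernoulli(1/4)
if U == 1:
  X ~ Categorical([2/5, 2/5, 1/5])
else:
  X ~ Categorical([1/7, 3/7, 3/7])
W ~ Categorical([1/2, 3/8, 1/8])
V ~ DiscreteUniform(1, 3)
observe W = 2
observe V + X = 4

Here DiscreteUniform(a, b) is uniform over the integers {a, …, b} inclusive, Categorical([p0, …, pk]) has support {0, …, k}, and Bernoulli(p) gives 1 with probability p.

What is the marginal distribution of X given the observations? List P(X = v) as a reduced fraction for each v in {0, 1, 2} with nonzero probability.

P(X=1) = 59/111, P(X=2) = 52/111

Enumerate traces; 24 have nonzero weight after conditioning:
  (Z=0, Y=2, U=0, X=1, W=2, V=3) weight 3/1568
  (Z=0, Y=2, U=0, X=2, W=2, V=2) weight 3/1568
  (Z=0, Y=2, U=1, X=1, W=2, V=3) weight 1/1680
  (Z=0, Y=2, U=1, X=2, W=2, V=2) weight 1/3360
  (Z=0, Y=3, U=0, X=1, W=2, V=3) weight 3/1568
  (Z=0, Y=3, U=0, X=2, W=2, V=2) weight 3/1568
  (Z=0, Y=3, U=1, X=1, W=2, V=3) weight 1/1680
  (Z=0, Y=3, U=1, X=2, W=2, V=2) weight 1/3360
  … 16 more
Group by X:
  weight(X=1) = 59/3360
  weight(X=2) = 13/840
Total weight = 59/3360 + 13/840 = 37/1120
P(X=1 | obs) = 59/3360 / 37/1120 = 59/111
P(X=2 | obs) = 13/840 / 37/1120 = 52/111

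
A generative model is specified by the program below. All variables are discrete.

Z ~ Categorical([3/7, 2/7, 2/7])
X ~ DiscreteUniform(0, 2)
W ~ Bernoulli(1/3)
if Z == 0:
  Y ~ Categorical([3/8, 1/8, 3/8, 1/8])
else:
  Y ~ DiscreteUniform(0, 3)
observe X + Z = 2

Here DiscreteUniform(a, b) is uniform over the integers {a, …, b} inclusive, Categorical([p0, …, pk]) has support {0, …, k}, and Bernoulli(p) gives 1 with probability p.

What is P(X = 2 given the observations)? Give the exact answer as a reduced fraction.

Enumerate traces; 24 have nonzero weight after conditioning:
  (Z=0, X=2, W=0, Y=0) weight 1/28
  (Z=0, X=2, W=0, Y=1) weight 1/84
  (Z=0, X=2, W=0, Y=2) weight 1/28
  (Z=0, X=2, W=0, Y=3) weight 1/84
  (Z=0, X=2, W=1, Y=0) weight 1/56
  (Z=0, X=2, W=1, Y=1) weight 1/168
  (Z=0, X=2, W=1, Y=2) weight 1/56
  (Z=0, X=2, W=1, Y=3) weight 1/168
  (Z=1, X=1, W=0, Y=0) weight 1/63
  (Z=2, X=0, W=0, Y=0) weight 1/63
  … 14 more
Group by X:
  weight(X=0) = 2/21
  weight(X=1) = 2/21
  weight(X=2) = 1/7
Total weight = 2/21 + 2/21 + 1/7 = 1/3
P(X=0 | obs) = 2/21 / 1/3 = 2/7
P(X=1 | obs) = 2/21 / 1/3 = 2/7
P(X=2 | obs) = 1/7 / 1/3 = 3/7

P(X = 2 | obs) = 3/7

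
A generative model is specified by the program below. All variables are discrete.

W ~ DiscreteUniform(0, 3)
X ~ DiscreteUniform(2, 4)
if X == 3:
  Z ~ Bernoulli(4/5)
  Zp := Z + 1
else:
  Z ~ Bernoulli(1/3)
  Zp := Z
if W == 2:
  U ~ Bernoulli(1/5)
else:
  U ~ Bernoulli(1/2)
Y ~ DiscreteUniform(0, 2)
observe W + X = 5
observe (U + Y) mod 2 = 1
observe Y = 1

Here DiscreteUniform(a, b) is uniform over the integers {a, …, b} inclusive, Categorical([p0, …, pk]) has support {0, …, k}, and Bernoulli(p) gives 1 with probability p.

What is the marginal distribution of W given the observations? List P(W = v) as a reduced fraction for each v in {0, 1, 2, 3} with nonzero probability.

Enumerate traces; 6 have nonzero weight after conditioning:
  (W=1, X=4, Z=0, U=0, Y=1) weight 1/108
  (W=1, X=4, Z=1, U=0, Y=1) weight 1/216
  (W=2, X=3, Z=0, U=0, Y=1) weight 1/225
  (W=2, X=3, Z=1, U=0, Y=1) weight 4/225
  (W=3, X=2, Z=0, U=0, Y=1) weight 1/108
  (W=3, X=2, Z=1, U=0, Y=1) weight 1/216
Group by W:
  weight(W=1) = 1/72
  weight(W=2) = 1/45
  weight(W=3) = 1/72
Total weight = 1/72 + 1/45 + 1/72 = 1/20
P(W=1 | obs) = 1/72 / 1/20 = 5/18
P(W=2 | obs) = 1/45 / 1/20 = 4/9
P(W=3 | obs) = 1/72 / 1/20 = 5/18

P(W=1) = 5/18, P(W=2) = 4/9, P(W=3) = 5/18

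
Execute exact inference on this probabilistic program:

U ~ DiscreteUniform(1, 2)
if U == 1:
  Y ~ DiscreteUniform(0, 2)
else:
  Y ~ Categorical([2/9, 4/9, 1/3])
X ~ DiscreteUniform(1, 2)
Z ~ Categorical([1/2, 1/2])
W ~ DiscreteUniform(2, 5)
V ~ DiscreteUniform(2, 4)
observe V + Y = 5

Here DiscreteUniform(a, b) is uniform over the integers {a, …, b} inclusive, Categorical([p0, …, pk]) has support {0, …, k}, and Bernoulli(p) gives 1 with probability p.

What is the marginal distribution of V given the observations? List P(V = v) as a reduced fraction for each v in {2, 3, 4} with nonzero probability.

Enumerate traces; 64 have nonzero weight after conditioning:
  (U=1, Y=1, X=1, Z=0, W=2, V=4) weight 1/288
  (U=1, Y=1, X=1, Z=0, W=3, V=4) weight 1/288
  (U=1, Y=1, X=1, Z=0, W=4, V=4) weight 1/288
  (U=1, Y=1, X=1, Z=0, W=5, V=4) weight 1/288
  (U=1, Y=1, X=1, Z=1, W=2, V=4) weight 1/288
  (U=1, Y=1, X=1, Z=1, W=3, V=4) weight 1/288
  (U=1, Y=1, X=1, Z=1, W=4, V=4) weight 1/288
  (U=1, Y=1, X=1, Z=1, W=5, V=4) weight 1/288
  (U=1, Y=2, X=1, Z=0, W=2, V=3) weight 1/288
  … 55 more
Group by V:
  weight(V=3) = 1/9
  weight(V=4) = 7/54
Total weight = 1/9 + 7/54 = 13/54
P(V=3 | obs) = 1/9 / 13/54 = 6/13
P(V=4 | obs) = 7/54 / 13/54 = 7/13

P(V=3) = 6/13, P(V=4) = 7/13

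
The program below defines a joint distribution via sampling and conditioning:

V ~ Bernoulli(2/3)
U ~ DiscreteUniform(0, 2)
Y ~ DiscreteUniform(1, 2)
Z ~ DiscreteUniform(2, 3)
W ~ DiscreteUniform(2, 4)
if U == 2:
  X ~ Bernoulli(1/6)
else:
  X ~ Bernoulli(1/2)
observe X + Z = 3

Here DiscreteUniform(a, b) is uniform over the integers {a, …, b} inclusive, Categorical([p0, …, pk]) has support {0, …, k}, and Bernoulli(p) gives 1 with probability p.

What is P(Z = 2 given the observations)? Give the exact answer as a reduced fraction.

Enumerate traces; 72 have nonzero weight after conditioning:
  (V=0, U=0, Y=1, Z=2, W=2, X=1) weight 1/216
  (V=0, U=0, Y=1, Z=2, W=3, X=1) weight 1/216
  (V=0, U=0, Y=1, Z=2, W=4, X=1) weight 1/216
  (V=0, U=0, Y=1, Z=3, W=2, X=0) weight 1/216
  (V=0, U=0, Y=1, Z=3, W=3, X=0) weight 1/216
  (V=0, U=0, Y=1, Z=3, W=4, X=0) weight 1/216
  (V=0, U=0, Y=2, Z=2, W=2, X=1) weight 1/216
  (V=0, U=0, Y=2, Z=2, W=3, X=1) weight 1/216
  … 64 more
Group by Z:
  weight(Z=2) = 7/36
  weight(Z=3) = 11/36
Total weight = 7/36 + 11/36 = 1/2
P(Z=2 | obs) = 7/36 / 1/2 = 7/18
P(Z=3 | obs) = 11/36 / 1/2 = 11/18

P(Z = 2 | obs) = 7/18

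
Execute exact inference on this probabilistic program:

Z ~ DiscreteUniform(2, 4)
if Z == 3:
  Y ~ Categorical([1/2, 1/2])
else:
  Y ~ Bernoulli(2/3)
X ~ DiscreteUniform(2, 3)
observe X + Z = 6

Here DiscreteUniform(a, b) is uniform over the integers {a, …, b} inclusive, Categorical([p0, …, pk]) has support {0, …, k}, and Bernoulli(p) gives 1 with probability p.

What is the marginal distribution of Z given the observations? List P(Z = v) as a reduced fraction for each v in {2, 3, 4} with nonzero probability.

P(Z=3) = 1/2, P(Z=4) = 1/2

Enumerate traces; 4 have nonzero weight after conditioning:
  (Z=3, Y=0, X=3) weight 1/12
  (Z=3, Y=1, X=3) weight 1/12
  (Z=4, Y=0, X=2) weight 1/18
  (Z=4, Y=1, X=2) weight 1/9
Group by Z:
  weight(Z=3) = 1/6
  weight(Z=4) = 1/6
Total weight = 1/6 + 1/6 = 1/3
P(Z=3 | obs) = 1/6 / 1/3 = 1/2
P(Z=4 | obs) = 1/6 / 1/3 = 1/2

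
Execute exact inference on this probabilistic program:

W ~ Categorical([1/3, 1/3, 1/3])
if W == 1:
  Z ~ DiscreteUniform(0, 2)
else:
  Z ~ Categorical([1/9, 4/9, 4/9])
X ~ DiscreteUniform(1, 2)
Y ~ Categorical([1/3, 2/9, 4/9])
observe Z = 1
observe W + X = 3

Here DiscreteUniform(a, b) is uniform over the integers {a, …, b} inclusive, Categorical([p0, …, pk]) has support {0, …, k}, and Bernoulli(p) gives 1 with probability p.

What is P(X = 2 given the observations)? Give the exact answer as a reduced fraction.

Enumerate traces; 6 have nonzero weight after conditioning:
  (W=1, Z=1, X=2, Y=0) weight 1/54
  (W=1, Z=1, X=2, Y=1) weight 1/81
  (W=1, Z=1, X=2, Y=2) weight 2/81
  (W=2, Z=1, X=1, Y=0) weight 2/81
  (W=2, Z=1, X=1, Y=1) weight 4/243
  (W=2, Z=1, X=1, Y=2) weight 8/243
Group by X:
  weight(X=1) = 2/27
  weight(X=2) = 1/18
Total weight = 2/27 + 1/18 = 7/54
P(X=1 | obs) = 2/27 / 7/54 = 4/7
P(X=2 | obs) = 1/18 / 7/54 = 3/7

P(X = 2 | obs) = 3/7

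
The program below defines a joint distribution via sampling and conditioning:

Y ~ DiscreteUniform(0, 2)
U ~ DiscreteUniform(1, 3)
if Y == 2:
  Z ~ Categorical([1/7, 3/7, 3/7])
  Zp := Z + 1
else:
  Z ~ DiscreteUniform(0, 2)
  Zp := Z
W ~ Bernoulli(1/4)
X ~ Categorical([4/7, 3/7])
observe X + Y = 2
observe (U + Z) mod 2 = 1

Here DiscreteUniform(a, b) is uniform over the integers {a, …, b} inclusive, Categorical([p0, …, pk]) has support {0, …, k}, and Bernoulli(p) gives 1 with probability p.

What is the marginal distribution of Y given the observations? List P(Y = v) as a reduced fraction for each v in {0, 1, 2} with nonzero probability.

P(Y=1) = 35/79, P(Y=2) = 44/79

Enumerate traces; 20 have nonzero weight after conditioning:
  (Y=1, U=1, Z=0, W=0, X=1) weight 1/84
  (Y=1, U=1, Z=0, W=1, X=1) weight 1/252
  (Y=1, U=1, Z=2, W=0, X=1) weight 1/84
  (Y=1, U=1, Z=2, W=1, X=1) weight 1/252
  (Y=1, U=2, Z=1, W=0, X=1) weight 1/84
  (Y=1, U=2, Z=1, W=1, X=1) weight 1/252
  (Y=1, U=3, Z=0, W=0, X=1) weight 1/84
  (Y=1, U=3, Z=0, W=1, X=1) weight 1/252
  (Y=2, U=1, Z=0, W=0, X=0) weight 1/147
  … 11 more
Group by Y:
  weight(Y=1) = 5/63
  weight(Y=2) = 44/441
Total weight = 5/63 + 44/441 = 79/441
P(Y=1 | obs) = 5/63 / 79/441 = 35/79
P(Y=2 | obs) = 44/441 / 79/441 = 44/79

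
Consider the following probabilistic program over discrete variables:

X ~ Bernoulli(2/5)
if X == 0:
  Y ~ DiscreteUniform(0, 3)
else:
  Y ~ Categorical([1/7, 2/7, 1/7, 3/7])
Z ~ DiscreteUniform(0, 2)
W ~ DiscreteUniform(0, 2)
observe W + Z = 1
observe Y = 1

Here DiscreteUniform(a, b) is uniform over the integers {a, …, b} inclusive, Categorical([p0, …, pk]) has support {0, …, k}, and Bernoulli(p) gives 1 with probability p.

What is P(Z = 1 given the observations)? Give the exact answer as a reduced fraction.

Enumerate traces; 4 have nonzero weight after conditioning:
  (X=0, Y=1, Z=0, W=1) weight 1/60
  (X=0, Y=1, Z=1, W=0) weight 1/60
  (X=1, Y=1, Z=0, W=1) weight 4/315
  (X=1, Y=1, Z=1, W=0) weight 4/315
Group by Z:
  weight(Z=0) = 37/1260
  weight(Z=1) = 37/1260
Total weight = 37/1260 + 37/1260 = 37/630
P(Z=0 | obs) = 37/1260 / 37/630 = 1/2
P(Z=1 | obs) = 37/1260 / 37/630 = 1/2

P(Z = 1 | obs) = 1/2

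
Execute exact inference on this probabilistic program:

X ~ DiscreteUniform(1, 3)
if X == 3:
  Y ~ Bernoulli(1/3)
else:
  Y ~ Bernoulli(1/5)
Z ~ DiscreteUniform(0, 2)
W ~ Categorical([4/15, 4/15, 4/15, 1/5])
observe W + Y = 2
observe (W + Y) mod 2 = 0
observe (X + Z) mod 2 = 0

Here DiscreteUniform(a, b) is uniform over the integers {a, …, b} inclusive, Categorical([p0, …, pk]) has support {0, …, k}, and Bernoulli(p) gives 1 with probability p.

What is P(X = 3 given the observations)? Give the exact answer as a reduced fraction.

Enumerate traces; 8 have nonzero weight after conditioning:
  (X=1, Y=0, Z=1, W=2) weight 16/675
  (X=1, Y=1, Z=1, W=1) weight 4/675
  (X=2, Y=0, Z=0, W=2) weight 16/675
  (X=2, Y=0, Z=2, W=2) weight 16/675
  (X=2, Y=1, Z=0, W=1) weight 4/675
  (X=2, Y=1, Z=2, W=1) weight 4/675
  (X=3, Y=0, Z=1, W=2) weight 8/405
  (X=3, Y=1, Z=1, W=1) weight 4/405
Group by X:
  weight(X=1) = 4/135
  weight(X=2) = 8/135
  weight(X=3) = 4/135
Total weight = 4/135 + 8/135 + 4/135 = 16/135
P(X=1 | obs) = 4/135 / 16/135 = 1/4
P(X=2 | obs) = 8/135 / 16/135 = 1/2
P(X=3 | obs) = 4/135 / 16/135 = 1/4

P(X = 3 | obs) = 1/4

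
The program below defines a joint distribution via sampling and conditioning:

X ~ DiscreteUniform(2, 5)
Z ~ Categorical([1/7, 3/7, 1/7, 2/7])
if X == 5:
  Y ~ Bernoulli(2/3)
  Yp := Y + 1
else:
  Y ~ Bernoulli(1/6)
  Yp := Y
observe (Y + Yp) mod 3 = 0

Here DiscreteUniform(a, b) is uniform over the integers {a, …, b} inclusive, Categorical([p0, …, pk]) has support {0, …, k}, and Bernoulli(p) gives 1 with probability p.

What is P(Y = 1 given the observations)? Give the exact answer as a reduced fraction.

P(Y = 1 | obs) = 4/19

Enumerate traces; 16 have nonzero weight after conditioning:
  (X=2, Z=0, Y=0) weight 5/168
  (X=2, Z=1, Y=0) weight 5/56
  (X=2, Z=2, Y=0) weight 5/168
  (X=2, Z=3, Y=0) weight 5/84
  (X=3, Z=0, Y=0) weight 5/168
  (X=3, Z=1, Y=0) weight 5/56
  (X=3, Z=2, Y=0) weight 5/168
  (X=3, Z=3, Y=0) weight 5/84
  (X=5, Z=0, Y=1) weight 1/42
  … 7 more
Group by Y:
  weight(Y=0) = 5/8
  weight(Y=1) = 1/6
Total weight = 5/8 + 1/6 = 19/24
P(Y=0 | obs) = 5/8 / 19/24 = 15/19
P(Y=1 | obs) = 1/6 / 19/24 = 4/19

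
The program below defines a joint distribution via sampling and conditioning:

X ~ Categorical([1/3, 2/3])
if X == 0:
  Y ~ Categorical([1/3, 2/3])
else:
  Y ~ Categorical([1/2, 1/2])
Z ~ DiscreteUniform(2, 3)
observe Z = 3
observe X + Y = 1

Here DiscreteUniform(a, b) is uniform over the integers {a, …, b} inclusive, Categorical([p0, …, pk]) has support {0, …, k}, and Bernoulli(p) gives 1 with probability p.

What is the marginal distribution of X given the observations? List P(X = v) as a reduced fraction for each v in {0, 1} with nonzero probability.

P(X=0) = 2/5, P(X=1) = 3/5

Enumerate traces; 2 have nonzero weight after conditioning:
  (X=0, Y=1, Z=3) weight 1/9
  (X=1, Y=0, Z=3) weight 1/6
Group by X:
  weight(X=0) = 1/9
  weight(X=1) = 1/6
Total weight = 1/9 + 1/6 = 5/18
P(X=0 | obs) = 1/9 / 5/18 = 2/5
P(X=1 | obs) = 1/6 / 5/18 = 3/5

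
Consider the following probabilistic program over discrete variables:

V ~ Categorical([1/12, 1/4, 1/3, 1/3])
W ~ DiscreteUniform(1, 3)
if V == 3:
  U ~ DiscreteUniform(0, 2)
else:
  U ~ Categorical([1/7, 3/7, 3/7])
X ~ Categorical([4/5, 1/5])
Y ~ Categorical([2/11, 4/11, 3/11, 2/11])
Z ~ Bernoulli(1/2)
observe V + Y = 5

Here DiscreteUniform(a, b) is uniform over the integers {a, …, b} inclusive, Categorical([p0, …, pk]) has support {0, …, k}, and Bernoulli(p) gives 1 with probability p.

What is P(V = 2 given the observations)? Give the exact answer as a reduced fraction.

Enumerate traces; 72 have nonzero weight after conditioning:
  (V=2, W=1, U=0, X=0, Y=3, Z=0) weight 4/3465
  (V=2, W=1, U=0, X=0, Y=3, Z=1) weight 4/3465
  (V=2, W=1, U=0, X=1, Y=3, Z=0) weight 1/3465
  (V=2, W=1, U=0, X=1, Y=3, Z=1) weight 1/3465
  (V=2, W=1, U=1, X=0, Y=3, Z=0) weight 4/1155
  (V=2, W=1, U=1, X=0, Y=3, Z=1) weight 4/1155
  (V=2, W=1, U=1, X=1, Y=3, Z=0) weight 1/1155
  (V=2, W=1, U=1, X=1, Y=3, Z=1) weight 1/1155
  (V=3, W=1, U=0, X=0, Y=2, Z=0) weight 2/495
  … 63 more
Group by V:
  weight(V=2) = 2/33
  weight(V=3) = 1/11
Total weight = 2/33 + 1/11 = 5/33
P(V=2 | obs) = 2/33 / 5/33 = 2/5
P(V=3 | obs) = 1/11 / 5/33 = 3/5

P(V = 2 | obs) = 2/5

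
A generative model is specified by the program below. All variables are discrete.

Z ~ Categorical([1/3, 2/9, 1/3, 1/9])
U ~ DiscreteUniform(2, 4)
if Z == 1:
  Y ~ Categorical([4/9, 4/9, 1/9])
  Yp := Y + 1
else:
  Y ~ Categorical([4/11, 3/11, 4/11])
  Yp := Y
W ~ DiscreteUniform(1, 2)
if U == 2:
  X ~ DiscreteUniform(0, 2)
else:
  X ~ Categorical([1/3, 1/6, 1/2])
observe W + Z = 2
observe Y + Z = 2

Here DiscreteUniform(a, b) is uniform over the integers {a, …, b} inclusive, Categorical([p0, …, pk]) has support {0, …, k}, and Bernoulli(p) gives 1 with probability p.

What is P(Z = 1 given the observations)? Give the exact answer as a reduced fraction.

P(Z = 1 | obs) = 22/49

Enumerate traces; 18 have nonzero weight after conditioning:
  (Z=0, U=2, Y=2, W=2, X=0) weight 2/297
  (Z=0, U=2, Y=2, W=2, X=1) weight 2/297
  (Z=0, U=2, Y=2, W=2, X=2) weight 2/297
  (Z=0, U=3, Y=2, W=2, X=0) weight 2/297
  (Z=0, U=3, Y=2, W=2, X=1) weight 1/297
  (Z=0, U=3, Y=2, W=2, X=2) weight 1/99
  (Z=0, U=4, Y=2, W=2, X=0) weight 2/297
  (Z=0, U=4, Y=2, W=2, X=1) weight 1/297
  (Z=1, U=2, Y=1, W=1, X=0) weight 4/729
  … 9 more
Group by Z:
  weight(Z=0) = 2/33
  weight(Z=1) = 4/81
Total weight = 2/33 + 4/81 = 98/891
P(Z=0 | obs) = 2/33 / 98/891 = 27/49
P(Z=1 | obs) = 4/81 / 98/891 = 22/49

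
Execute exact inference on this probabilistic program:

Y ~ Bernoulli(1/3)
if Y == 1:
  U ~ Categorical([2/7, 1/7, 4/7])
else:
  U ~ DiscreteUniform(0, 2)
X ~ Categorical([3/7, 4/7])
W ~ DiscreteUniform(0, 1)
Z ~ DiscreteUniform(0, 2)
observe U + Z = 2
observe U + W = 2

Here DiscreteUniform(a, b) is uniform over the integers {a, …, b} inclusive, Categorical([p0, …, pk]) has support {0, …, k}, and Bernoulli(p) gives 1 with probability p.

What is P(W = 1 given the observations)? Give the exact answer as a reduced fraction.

P(W = 1 | obs) = 17/43

Enumerate traces; 8 have nonzero weight after conditioning:
  (Y=0, U=1, X=0, W=1, Z=1) weight 1/63
  (Y=0, U=1, X=1, W=1, Z=1) weight 4/189
  (Y=0, U=2, X=0, W=0, Z=0) weight 1/63
  (Y=0, U=2, X=1, W=0, Z=0) weight 4/189
  (Y=1, U=1, X=0, W=1, Z=1) weight 1/294
  (Y=1, U=1, X=1, W=1, Z=1) weight 2/441
  (Y=1, U=2, X=0, W=0, Z=0) weight 2/147
  (Y=1, U=2, X=1, W=0, Z=0) weight 8/441
Group by W:
  weight(W=0) = 13/189
  weight(W=1) = 17/378
Total weight = 13/189 + 17/378 = 43/378
P(W=0 | obs) = 13/189 / 43/378 = 26/43
P(W=1 | obs) = 17/378 / 43/378 = 17/43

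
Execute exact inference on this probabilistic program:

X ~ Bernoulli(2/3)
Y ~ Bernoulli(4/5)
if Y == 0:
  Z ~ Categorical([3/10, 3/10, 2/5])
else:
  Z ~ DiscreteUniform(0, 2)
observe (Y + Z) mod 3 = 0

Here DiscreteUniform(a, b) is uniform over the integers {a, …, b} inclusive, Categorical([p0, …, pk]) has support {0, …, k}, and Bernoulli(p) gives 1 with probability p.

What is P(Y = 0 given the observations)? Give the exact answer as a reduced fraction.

P(Y = 0 | obs) = 9/49

Enumerate traces; 4 have nonzero weight after conditioning:
  (X=0, Y=0, Z=0) weight 1/50
  (X=0, Y=1, Z=2) weight 4/45
  (X=1, Y=0, Z=0) weight 1/25
  (X=1, Y=1, Z=2) weight 8/45
Group by Y:
  weight(Y=0) = 3/50
  weight(Y=1) = 4/15
Total weight = 3/50 + 4/15 = 49/150
P(Y=0 | obs) = 3/50 / 49/150 = 9/49
P(Y=1 | obs) = 4/15 / 49/150 = 40/49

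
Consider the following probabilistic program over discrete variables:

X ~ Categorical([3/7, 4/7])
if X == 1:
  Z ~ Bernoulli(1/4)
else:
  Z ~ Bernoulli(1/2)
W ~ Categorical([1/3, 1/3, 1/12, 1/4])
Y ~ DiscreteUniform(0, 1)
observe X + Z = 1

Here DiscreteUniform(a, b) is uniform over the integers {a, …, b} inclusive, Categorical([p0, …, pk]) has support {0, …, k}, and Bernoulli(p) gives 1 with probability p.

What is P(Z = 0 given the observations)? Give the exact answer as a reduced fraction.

P(Z = 0 | obs) = 2/3

Enumerate traces; 16 have nonzero weight after conditioning:
  (X=0, Z=1, W=0, Y=0) weight 1/28
  (X=0, Z=1, W=0, Y=1) weight 1/28
  (X=0, Z=1, W=1, Y=0) weight 1/28
  (X=0, Z=1, W=1, Y=1) weight 1/28
  (X=0, Z=1, W=2, Y=0) weight 1/112
  (X=0, Z=1, W=2, Y=1) weight 1/112
  (X=0, Z=1, W=3, Y=0) weight 3/112
  (X=0, Z=1, W=3, Y=1) weight 3/112
  (X=1, Z=0, W=0, Y=0) weight 1/14
  … 7 more
Group by Z:
  weight(Z=0) = 3/7
  weight(Z=1) = 3/14
Total weight = 3/7 + 3/14 = 9/14
P(Z=0 | obs) = 3/7 / 9/14 = 2/3
P(Z=1 | obs) = 3/14 / 9/14 = 1/3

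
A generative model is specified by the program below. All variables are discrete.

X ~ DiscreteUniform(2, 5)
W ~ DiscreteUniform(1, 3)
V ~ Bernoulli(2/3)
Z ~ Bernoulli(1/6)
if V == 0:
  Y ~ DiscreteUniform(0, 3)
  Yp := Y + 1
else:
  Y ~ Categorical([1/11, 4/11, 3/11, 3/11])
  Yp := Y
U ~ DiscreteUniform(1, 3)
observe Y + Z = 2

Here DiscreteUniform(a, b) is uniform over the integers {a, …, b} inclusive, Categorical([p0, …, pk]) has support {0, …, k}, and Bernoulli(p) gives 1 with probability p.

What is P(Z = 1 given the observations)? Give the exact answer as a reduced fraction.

P(Z = 1 | obs) = 43/218

Enumerate traces; 144 have nonzero weight after conditioning:
  (X=2, W=1, V=0, Z=0, Y=2, U=1) weight 5/2592
  (X=2, W=1, V=0, Z=0, Y=2, U=2) weight 5/2592
  (X=2, W=1, V=0, Z=0, Y=2, U=3) weight 5/2592
  (X=2, W=1, V=0, Z=1, Y=1, U=1) weight 1/2592
  (X=2, W=1, V=0, Z=1, Y=1, U=2) weight 1/2592
  (X=2, W=1, V=0, Z=1, Y=1, U=3) weight 1/2592
  (X=2, W=1, V=1, Z=0, Y=2, U=1) weight 5/1188
  (X=2, W=1, V=1, Z=0, Y=2, U=2) weight 5/1188
  … 136 more
Group by Z:
  weight(Z=0) = 175/792
  weight(Z=1) = 43/792
Total weight = 175/792 + 43/792 = 109/396
P(Z=0 | obs) = 175/792 / 109/396 = 175/218
P(Z=1 | obs) = 43/792 / 109/396 = 43/218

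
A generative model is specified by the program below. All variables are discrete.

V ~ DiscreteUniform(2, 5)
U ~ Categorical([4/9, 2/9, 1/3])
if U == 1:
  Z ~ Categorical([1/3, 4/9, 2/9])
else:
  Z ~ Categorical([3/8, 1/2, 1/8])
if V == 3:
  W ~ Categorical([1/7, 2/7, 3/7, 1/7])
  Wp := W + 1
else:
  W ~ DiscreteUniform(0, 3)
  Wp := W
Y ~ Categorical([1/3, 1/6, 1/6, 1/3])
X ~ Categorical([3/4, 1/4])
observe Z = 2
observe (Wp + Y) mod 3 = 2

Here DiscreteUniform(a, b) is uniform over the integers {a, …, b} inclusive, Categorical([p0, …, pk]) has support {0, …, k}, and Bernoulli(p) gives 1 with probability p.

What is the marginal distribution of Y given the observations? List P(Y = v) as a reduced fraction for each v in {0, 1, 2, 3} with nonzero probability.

Enumerate traces; 120 have nonzero weight after conditioning:
  (V=2, U=0, Z=2, W=0, Y=2, X=0) weight 1/2304
  (V=2, U=0, Z=2, W=0, Y=2, X=1) weight 1/6912
  (V=2, U=0, Z=2, W=1, Y=1, X=0) weight 1/2304
  (V=2, U=0, Z=2, W=1, Y=1, X=1) weight 1/6912
  (V=2, U=0, Z=2, W=2, Y=0, X=0) weight 1/1152
  (V=2, U=0, Z=2, W=2, Y=0, X=1) weight 1/3456
  (V=2, U=0, Z=2, W=2, Y=3, X=0) weight 1/1152
  (V=2, U=0, Z=2, W=2, Y=3, X=1) weight 1/3456
  … 112 more
Group by Y:
  weight(Y=0) = 2755/217728
  weight(Y=1) = 2755/435456
  weight(Y=2) = 95/8064
  weight(Y=3) = 2755/217728
Total weight = 2755/217728 + 2755/435456 + 95/8064 + 2755/217728 = 18905/435456
P(Y=0 | obs) = 2755/217728 / 18905/435456 = 58/199
P(Y=1 | obs) = 2755/435456 / 18905/435456 = 29/199
P(Y=2 | obs) = 95/8064 / 18905/435456 = 54/199
P(Y=3 | obs) = 2755/217728 / 18905/435456 = 58/199

P(Y=0) = 58/199, P(Y=1) = 29/199, P(Y=2) = 54/199, P(Y=3) = 58/199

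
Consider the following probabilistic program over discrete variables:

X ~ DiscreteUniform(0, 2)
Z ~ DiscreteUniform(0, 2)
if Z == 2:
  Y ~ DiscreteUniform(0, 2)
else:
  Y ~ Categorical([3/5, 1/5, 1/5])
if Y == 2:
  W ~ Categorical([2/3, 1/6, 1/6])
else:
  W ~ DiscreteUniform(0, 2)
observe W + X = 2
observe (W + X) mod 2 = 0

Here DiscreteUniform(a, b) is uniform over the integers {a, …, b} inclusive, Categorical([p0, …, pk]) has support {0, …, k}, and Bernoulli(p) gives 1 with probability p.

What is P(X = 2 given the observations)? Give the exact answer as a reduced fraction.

Enumerate traces; 27 have nonzero weight after conditioning:
  (X=0, Z=0, Y=0, W=2) weight 1/45
  (X=0, Z=0, Y=1, W=2) weight 1/135
  (X=0, Z=0, Y=2, W=2) weight 1/270
  (X=0, Z=1, Y=0, W=2) weight 1/45
  (X=0, Z=1, Y=1, W=2) weight 1/135
  (X=0, Z=1, Y=2, W=2) weight 1/270
  (X=0, Z=2, Y=0, W=2) weight 1/81
  (X=0, Z=2, Y=1, W=2) weight 1/81
  (X=1, Z=0, Y=0, W=1) weight 1/45
  (X=2, Z=0, Y=0, W=0) weight 1/45
  … 17 more
Group by X:
  weight(X=0) = 79/810
  weight(X=1) = 79/810
  weight(X=2) = 56/405
Total weight = 79/810 + 79/810 + 56/405 = 1/3
P(X=0 | obs) = 79/810 / 1/3 = 79/270
P(X=1 | obs) = 79/810 / 1/3 = 79/270
P(X=2 | obs) = 56/405 / 1/3 = 56/135

P(X = 2 | obs) = 56/135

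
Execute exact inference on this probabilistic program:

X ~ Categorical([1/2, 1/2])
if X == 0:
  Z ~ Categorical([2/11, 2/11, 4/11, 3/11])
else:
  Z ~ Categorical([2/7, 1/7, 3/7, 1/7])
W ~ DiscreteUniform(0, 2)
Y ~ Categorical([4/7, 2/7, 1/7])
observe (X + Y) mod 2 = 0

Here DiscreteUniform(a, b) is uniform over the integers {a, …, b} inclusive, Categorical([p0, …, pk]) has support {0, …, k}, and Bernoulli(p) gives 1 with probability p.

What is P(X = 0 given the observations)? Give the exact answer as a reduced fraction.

Enumerate traces; 36 have nonzero weight after conditioning:
  (X=0, Z=0, W=0, Y=0) weight 4/231
  (X=0, Z=0, W=0, Y=2) weight 1/231
  (X=0, Z=0, W=1, Y=0) weight 4/231
  (X=0, Z=0, W=1, Y=2) weight 1/231
  (X=0, Z=0, W=2, Y=0) weight 4/231
  (X=0, Z=0, W=2, Y=2) weight 1/231
  (X=0, Z=1, W=0, Y=0) weight 4/231
  (X=0, Z=1, W=0, Y=2) weight 1/231
  (X=1, Z=0, W=0, Y=1) weight 2/147
  … 27 more
Group by X:
  weight(X=0) = 5/14
  weight(X=1) = 1/7
Total weight = 5/14 + 1/7 = 1/2
P(X=0 | obs) = 5/14 / 1/2 = 5/7
P(X=1 | obs) = 1/7 / 1/2 = 2/7

P(X = 0 | obs) = 5/7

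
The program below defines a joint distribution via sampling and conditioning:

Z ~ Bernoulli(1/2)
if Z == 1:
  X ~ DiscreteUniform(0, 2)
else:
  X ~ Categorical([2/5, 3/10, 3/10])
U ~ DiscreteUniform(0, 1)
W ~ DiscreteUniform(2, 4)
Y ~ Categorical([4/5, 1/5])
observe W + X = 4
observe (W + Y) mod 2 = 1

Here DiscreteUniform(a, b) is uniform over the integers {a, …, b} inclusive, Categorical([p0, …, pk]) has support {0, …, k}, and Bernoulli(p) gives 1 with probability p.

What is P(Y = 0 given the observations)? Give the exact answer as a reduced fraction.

P(Y = 0 | obs) = 76/117

Enumerate traces; 12 have nonzero weight after conditioning:
  (Z=0, X=0, U=0, W=4, Y=1) weight 1/150
  (Z=0, X=0, U=1, W=4, Y=1) weight 1/150
  (Z=0, X=1, U=0, W=3, Y=0) weight 1/50
  (Z=0, X=1, U=1, W=3, Y=0) weight 1/50
  (Z=0, X=2, U=0, W=2, Y=1) weight 1/200
  (Z=0, X=2, U=1, W=2, Y=1) weight 1/200
  (Z=1, X=0, U=0, W=4, Y=1) weight 1/180
  (Z=1, X=0, U=1, W=4, Y=1) weight 1/180
  … 4 more
Group by Y:
  weight(Y=0) = 19/225
  weight(Y=1) = 41/900
Total weight = 19/225 + 41/900 = 13/100
P(Y=0 | obs) = 19/225 / 13/100 = 76/117
P(Y=1 | obs) = 41/900 / 13/100 = 41/117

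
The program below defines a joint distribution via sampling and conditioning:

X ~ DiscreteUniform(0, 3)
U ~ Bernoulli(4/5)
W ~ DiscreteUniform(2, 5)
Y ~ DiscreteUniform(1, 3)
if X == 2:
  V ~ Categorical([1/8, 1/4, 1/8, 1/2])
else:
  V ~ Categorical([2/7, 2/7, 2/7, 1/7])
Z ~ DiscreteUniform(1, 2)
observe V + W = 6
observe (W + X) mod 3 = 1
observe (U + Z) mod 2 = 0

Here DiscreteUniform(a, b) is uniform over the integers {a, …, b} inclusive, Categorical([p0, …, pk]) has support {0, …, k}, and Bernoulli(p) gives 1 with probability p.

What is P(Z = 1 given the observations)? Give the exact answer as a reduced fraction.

P(Z = 1 | obs) = 4/5

Enumerate traces; 24 have nonzero weight after conditioning:
  (X=0, U=0, W=4, Y=1, V=2, Z=2) weight 1/1680
  (X=0, U=0, W=4, Y=2, V=2, Z=2) weight 1/1680
  (X=0, U=0, W=4, Y=3, V=2, Z=2) weight 1/1680
  (X=0, U=1, W=4, Y=1, V=2, Z=1) weight 1/420
  (X=0, U=1, W=4, Y=2, V=2, Z=1) weight 1/420
  (X=0, U=1, W=4, Y=3, V=2, Z=1) weight 1/420
  (X=1, U=0, W=3, Y=1, V=3, Z=2) weight 1/3360
  (X=1, U=0, W=3, Y=2, V=3, Z=2) weight 1/3360
  … 16 more
Group by Z:
  weight(Z=1) = 27/1120
  weight(Z=2) = 27/4480
Total weight = 27/1120 + 27/4480 = 27/896
P(Z=1 | obs) = 27/1120 / 27/896 = 4/5
P(Z=2 | obs) = 27/4480 / 27/896 = 1/5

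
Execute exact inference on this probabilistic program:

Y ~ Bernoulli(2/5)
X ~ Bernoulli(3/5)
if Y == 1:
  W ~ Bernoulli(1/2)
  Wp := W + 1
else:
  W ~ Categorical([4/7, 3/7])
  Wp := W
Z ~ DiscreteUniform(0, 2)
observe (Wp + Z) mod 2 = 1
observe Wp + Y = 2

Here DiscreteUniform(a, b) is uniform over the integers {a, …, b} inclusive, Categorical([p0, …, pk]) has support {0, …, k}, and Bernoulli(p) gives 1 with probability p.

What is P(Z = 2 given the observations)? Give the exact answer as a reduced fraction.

Enumerate traces; 4 have nonzero weight after conditioning:
  (Y=1, X=0, W=0, Z=0) weight 2/75
  (Y=1, X=0, W=0, Z=2) weight 2/75
  (Y=1, X=1, W=0, Z=0) weight 1/25
  (Y=1, X=1, W=0, Z=2) weight 1/25
Group by Z:
  weight(Z=0) = 1/15
  weight(Z=2) = 1/15
Total weight = 1/15 + 1/15 = 2/15
P(Z=0 | obs) = 1/15 / 2/15 = 1/2
P(Z=2 | obs) = 1/15 / 2/15 = 1/2

P(Z = 2 | obs) = 1/2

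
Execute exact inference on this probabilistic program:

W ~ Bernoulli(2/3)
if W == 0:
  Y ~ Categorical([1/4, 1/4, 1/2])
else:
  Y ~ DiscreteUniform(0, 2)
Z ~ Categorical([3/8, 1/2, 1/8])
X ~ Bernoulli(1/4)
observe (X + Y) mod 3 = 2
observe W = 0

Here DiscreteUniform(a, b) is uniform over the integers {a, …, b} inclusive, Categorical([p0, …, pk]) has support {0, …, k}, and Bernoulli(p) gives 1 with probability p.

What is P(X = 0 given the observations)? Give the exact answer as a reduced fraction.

P(X = 0 | obs) = 6/7

Enumerate traces; 6 have nonzero weight after conditioning:
  (W=0, Y=1, Z=0, X=1) weight 1/128
  (W=0, Y=1, Z=1, X=1) weight 1/96
  (W=0, Y=1, Z=2, X=1) weight 1/384
  (W=0, Y=2, Z=0, X=0) weight 3/64
  (W=0, Y=2, Z=1, X=0) weight 1/16
  (W=0, Y=2, Z=2, X=0) weight 1/64
Group by X:
  weight(X=0) = 1/8
  weight(X=1) = 1/48
Total weight = 1/8 + 1/48 = 7/48
P(X=0 | obs) = 1/8 / 7/48 = 6/7
P(X=1 | obs) = 1/48 / 7/48 = 1/7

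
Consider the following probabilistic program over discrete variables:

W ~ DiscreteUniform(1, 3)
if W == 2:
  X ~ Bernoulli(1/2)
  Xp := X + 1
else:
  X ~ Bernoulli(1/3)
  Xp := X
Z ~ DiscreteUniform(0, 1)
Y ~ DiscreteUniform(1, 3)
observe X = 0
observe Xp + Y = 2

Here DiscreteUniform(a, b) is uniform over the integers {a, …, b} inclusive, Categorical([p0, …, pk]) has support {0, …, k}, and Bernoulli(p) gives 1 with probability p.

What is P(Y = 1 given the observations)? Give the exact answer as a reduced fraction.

Enumerate traces; 6 have nonzero weight after conditioning:
  (W=1, X=0, Z=0, Y=2) weight 1/27
  (W=1, X=0, Z=1, Y=2) weight 1/27
  (W=2, X=0, Z=0, Y=1) weight 1/36
  (W=2, X=0, Z=1, Y=1) weight 1/36
  (W=3, X=0, Z=0, Y=2) weight 1/27
  (W=3, X=0, Z=1, Y=2) weight 1/27
Group by Y:
  weight(Y=1) = 1/18
  weight(Y=2) = 4/27
Total weight = 1/18 + 4/27 = 11/54
P(Y=1 | obs) = 1/18 / 11/54 = 3/11
P(Y=2 | obs) = 4/27 / 11/54 = 8/11

P(Y = 1 | obs) = 3/11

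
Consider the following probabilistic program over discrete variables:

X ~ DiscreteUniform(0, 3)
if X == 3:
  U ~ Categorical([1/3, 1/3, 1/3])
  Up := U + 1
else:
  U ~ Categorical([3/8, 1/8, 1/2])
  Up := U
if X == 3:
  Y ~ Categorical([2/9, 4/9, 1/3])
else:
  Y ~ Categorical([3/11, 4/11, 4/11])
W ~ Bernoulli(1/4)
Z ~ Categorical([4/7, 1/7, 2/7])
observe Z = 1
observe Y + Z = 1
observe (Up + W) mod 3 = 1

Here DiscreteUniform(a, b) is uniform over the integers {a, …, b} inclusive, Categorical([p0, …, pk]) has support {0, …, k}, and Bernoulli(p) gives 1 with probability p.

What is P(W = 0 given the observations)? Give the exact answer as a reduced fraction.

P(W = 0 | obs) = 1257/2162

Enumerate traces; 8 have nonzero weight after conditioning:
  (X=0, U=0, Y=0, W=1, Z=1) weight 9/9856
  (X=0, U=1, Y=0, W=0, Z=1) weight 9/9856
  (X=1, U=0, Y=0, W=1, Z=1) weight 9/9856
  (X=1, U=1, Y=0, W=0, Z=1) weight 9/9856
  (X=2, U=0, Y=0, W=1, Z=1) weight 9/9856
  (X=2, U=1, Y=0, W=0, Z=1) weight 9/9856
  (X=3, U=0, Y=0, W=0, Z=1) weight 1/504
  (X=3, U=2, Y=0, W=1, Z=1) weight 1/1512
Group by W:
  weight(W=0) = 419/88704
  weight(W=1) = 905/266112
Total weight = 419/88704 + 905/266112 = 1081/133056
P(W=0 | obs) = 419/88704 / 1081/133056 = 1257/2162
P(W=1 | obs) = 905/266112 / 1081/133056 = 905/2162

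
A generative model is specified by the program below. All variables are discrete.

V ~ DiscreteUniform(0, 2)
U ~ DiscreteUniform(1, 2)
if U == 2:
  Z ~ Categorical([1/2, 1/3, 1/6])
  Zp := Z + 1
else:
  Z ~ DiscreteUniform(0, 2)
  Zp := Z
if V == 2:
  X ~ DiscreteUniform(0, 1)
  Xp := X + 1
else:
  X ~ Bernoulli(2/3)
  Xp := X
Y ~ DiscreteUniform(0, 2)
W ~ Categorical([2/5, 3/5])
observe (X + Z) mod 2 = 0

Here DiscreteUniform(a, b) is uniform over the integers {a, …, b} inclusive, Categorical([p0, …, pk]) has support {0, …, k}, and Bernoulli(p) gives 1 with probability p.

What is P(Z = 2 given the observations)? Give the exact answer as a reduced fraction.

Enumerate traces; 108 have nonzero weight after conditioning:
  (V=0, U=1, Z=0, X=0, Y=0, W=0) weight 1/405
  (V=0, U=1, Z=0, X=0, Y=0, W=1) weight 1/270
  (V=0, U=1, Z=0, X=0, Y=1, W=0) weight 1/405
  (V=0, U=1, Z=0, X=0, Y=1, W=1) weight 1/270
  (V=0, U=1, Z=0, X=0, Y=2, W=0) weight 1/405
  (V=0, U=1, Z=0, X=0, Y=2, W=1) weight 1/270
  (V=0, U=1, Z=1, X=1, Y=0, W=0) weight 2/405
  (V=0, U=1, Z=1, X=1, Y=0, W=1) weight 1/135
  (V=0, U=1, Z=2, X=0, Y=0, W=0) weight 1/405
  … 99 more
Group by Z:
  weight(Z=0) = 35/216
  weight(Z=1) = 11/54
  weight(Z=2) = 7/72
Total weight = 35/216 + 11/54 + 7/72 = 25/54
P(Z=0 | obs) = 35/216 / 25/54 = 7/20
P(Z=1 | obs) = 11/54 / 25/54 = 11/25
P(Z=2 | obs) = 7/72 / 25/54 = 21/100

P(Z = 2 | obs) = 21/100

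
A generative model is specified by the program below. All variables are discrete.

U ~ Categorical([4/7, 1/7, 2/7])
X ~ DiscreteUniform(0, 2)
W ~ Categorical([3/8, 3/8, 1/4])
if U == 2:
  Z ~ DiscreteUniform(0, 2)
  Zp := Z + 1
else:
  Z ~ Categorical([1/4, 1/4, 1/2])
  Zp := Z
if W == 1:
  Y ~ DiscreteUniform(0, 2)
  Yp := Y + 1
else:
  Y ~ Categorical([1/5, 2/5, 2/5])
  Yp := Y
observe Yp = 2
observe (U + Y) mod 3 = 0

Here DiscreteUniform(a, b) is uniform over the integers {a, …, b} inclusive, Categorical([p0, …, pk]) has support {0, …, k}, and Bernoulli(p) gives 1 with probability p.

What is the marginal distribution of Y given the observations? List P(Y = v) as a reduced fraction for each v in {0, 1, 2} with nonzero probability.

P(Y=1) = 1/2, P(Y=2) = 1/2

Enumerate traces; 27 have nonzero weight after conditioning:
  (U=1, X=0, W=0, Z=0, Y=2) weight 1/560
  (U=1, X=0, W=0, Z=1, Y=2) weight 1/560
  (U=1, X=0, W=0, Z=2, Y=2) weight 1/280
  (U=1, X=0, W=2, Z=0, Y=2) weight 1/840
  (U=1, X=0, W=2, Z=1, Y=2) weight 1/840
  (U=1, X=0, W=2, Z=2, Y=2) weight 1/420
  (U=1, X=1, W=0, Z=0, Y=2) weight 1/560
  (U=1, X=1, W=0, Z=1, Y=2) weight 1/560
  (U=2, X=0, W=1, Z=0, Y=1) weight 1/252
  … 18 more
Group by Y:
  weight(Y=1) = 1/28
  weight(Y=2) = 1/28
Total weight = 1/28 + 1/28 = 1/14
P(Y=1 | obs) = 1/28 / 1/14 = 1/2
P(Y=2 | obs) = 1/28 / 1/14 = 1/2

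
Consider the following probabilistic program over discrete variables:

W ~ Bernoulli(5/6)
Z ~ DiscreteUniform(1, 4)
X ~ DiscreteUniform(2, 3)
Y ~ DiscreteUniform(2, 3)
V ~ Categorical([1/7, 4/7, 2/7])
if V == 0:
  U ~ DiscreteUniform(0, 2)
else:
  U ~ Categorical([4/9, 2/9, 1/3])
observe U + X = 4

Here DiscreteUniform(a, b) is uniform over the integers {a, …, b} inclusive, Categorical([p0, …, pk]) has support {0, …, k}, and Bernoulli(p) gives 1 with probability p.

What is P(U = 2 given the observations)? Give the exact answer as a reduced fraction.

Enumerate traces; 96 have nonzero weight after conditioning:
  (W=0, Z=1, X=2, Y=2, V=0, U=2) weight 1/2016
  (W=0, Z=1, X=2, Y=2, V=1, U=2) weight 1/504
  (W=0, Z=1, X=2, Y=2, V=2, U=2) weight 1/1008
  (W=0, Z=1, X=2, Y=3, V=0, U=2) weight 1/2016
  (W=0, Z=1, X=2, Y=3, V=1, U=2) weight 1/504
  (W=0, Z=1, X=2, Y=3, V=2, U=2) weight 1/1008
  (W=0, Z=1, X=3, Y=2, V=0, U=1) weight 1/2016
  (W=0, Z=1, X=3, Y=2, V=1, U=1) weight 1/756
  … 88 more
Group by U:
  weight(U=1) = 5/42
  weight(U=2) = 1/6
Total weight = 5/42 + 1/6 = 2/7
P(U=1 | obs) = 5/42 / 2/7 = 5/12
P(U=2 | obs) = 1/6 / 2/7 = 7/12

P(U = 2 | obs) = 7/12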